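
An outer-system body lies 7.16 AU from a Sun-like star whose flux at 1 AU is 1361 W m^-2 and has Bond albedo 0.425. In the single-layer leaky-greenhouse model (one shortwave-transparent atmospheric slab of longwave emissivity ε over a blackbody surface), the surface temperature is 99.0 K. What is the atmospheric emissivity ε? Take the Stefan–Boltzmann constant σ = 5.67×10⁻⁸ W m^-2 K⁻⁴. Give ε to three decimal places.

By the inverse-square law, S = 1361/7.16² = 26.55 W m^-2.
Effective temperature: T_e = [S(1−α)/(4σ)]^(1/4) = 90.58 K.
Inverting T_s⁴ = 2T_e⁴/(2−ε): (T_e/T_s)⁴ = 0.7007, so ε = 2(1 − 0.7007) = 0.5987.

0.599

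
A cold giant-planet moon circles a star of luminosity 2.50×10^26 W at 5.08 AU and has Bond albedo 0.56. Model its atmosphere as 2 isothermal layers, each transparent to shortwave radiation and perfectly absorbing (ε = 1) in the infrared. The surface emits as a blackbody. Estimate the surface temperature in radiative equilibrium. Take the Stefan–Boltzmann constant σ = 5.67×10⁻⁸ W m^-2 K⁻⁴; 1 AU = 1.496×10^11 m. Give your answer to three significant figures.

d = 5.08 × 1.496×10^11 m = 7.600×10^11 m.
S = L/(4πd²) = 34.45 W m^-2.
Top-of-atmosphere balance: σT_e⁴ = S(1−α)/4 = 3.789 W m^-2 → T_e = 90.41 K.
For an N-layer opaque stack, T_s⁴ = (N+1)T_e⁴, hence T_s = (3)^(1/4)×90.41 K = 119.0 K.

119 K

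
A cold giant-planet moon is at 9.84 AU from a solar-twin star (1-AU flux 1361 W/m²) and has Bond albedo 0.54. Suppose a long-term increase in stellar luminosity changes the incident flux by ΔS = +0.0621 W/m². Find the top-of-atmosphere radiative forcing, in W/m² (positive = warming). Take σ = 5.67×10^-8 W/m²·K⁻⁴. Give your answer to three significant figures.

0.00714 W/m²

Flux at the orbit: S = 1361/(9.84)² = 14.06 W/m².
TOA radiative forcing: ΔF = (1−α)ΔS/4 = 0.46·(+0.0621)/4 = 0.007141 W/m².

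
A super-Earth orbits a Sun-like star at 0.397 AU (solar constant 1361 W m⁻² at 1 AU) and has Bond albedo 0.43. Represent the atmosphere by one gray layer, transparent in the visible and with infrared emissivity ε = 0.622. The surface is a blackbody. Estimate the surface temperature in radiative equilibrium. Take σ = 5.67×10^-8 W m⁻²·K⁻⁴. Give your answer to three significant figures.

421 K

Irradiance scales as 1/d², so S = 1361 W m⁻² × (1/0.397)² = 8635 W m⁻².
Effective emission temperature (TOA balance): σT_e⁴ = S(1−α)/4 = 1231 W m⁻² → T_e = 383.8 K.
Surface balance with a leaky layer gives σT_s⁴ = σT_e⁴·2/(2−ε), so T_s = T_e·[2/(2−0.622)]^(1/4) = 421.3 K.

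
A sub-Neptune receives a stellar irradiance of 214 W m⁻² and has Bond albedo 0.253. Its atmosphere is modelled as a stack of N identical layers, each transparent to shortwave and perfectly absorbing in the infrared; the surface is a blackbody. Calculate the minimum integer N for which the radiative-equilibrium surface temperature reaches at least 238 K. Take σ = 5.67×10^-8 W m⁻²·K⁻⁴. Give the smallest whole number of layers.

The effective emission temperature is T_e = [S(1−α)/(4σ)]^¼ = 162.9 K.
Since T_s⁴ = (N+1)T_e⁴, we need N ≥ (T_s/T_e)⁴ − 1 = 3.552.
Rounding up, N = 4.

4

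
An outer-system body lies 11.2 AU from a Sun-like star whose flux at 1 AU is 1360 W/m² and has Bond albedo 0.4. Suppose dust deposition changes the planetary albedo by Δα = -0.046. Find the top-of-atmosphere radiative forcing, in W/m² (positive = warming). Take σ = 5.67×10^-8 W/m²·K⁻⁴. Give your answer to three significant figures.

Flux at the orbit: S = 1360/(11.2)² = 10.84 W/m².
TOA radiative forcing: ΔF = −S·Δα/4 = −10.84·(-0.046)/4 = 0.1247 W/m².

0.125 W/m²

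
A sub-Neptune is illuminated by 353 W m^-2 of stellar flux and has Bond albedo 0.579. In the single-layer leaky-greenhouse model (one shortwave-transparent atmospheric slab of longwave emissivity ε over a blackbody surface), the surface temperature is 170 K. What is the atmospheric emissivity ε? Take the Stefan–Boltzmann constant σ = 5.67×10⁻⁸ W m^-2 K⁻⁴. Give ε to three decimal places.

First, T_e = [353.0·(1−0.579)/(4σ)]^(1/4) = 160.0 K.
T_s⁴ = T_e⁴·2/(2−ε) → ε = 2 − 2(T_e/T_s)⁴ = 2 − 2·(160.0/170)⁴ = 0.4309.

0.431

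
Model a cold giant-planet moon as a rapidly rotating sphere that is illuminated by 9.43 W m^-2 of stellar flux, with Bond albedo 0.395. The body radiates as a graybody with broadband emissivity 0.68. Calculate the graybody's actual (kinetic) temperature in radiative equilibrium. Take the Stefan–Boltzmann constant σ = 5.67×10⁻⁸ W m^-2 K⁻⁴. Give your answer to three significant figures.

Averaging over the sphere, the absorbed flux is S(1−α)/4 = 1.426 W m^-2.
Radiative balance εσT⁴ = 1.426 gives T = [1.426/(0.68·σ)]^(1/4) = 77.99 K.

78.0 kelvin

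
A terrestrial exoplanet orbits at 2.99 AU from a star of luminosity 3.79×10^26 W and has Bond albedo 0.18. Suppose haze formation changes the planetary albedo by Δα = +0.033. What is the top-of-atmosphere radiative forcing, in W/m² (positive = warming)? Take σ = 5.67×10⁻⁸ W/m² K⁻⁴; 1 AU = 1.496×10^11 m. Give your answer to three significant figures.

d = 2.99 × 1.496×10^11 m = 4.473×10^11 m.
Spreading L over a sphere of radius d: S = 3.79×10^26/(4π·4.47×10^11²) = 150.7 W/m².
The change in absorbed flux is Δ[S(1−α)/4] = −SΔα/4 = -1.244 W/m².

-1.24 W/m²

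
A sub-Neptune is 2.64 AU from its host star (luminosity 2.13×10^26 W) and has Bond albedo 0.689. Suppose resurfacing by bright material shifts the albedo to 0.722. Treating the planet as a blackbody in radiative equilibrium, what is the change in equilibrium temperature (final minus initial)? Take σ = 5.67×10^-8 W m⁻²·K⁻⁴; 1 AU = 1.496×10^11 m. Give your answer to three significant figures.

d = 2.64 × 1.496×10^11 m = 3.949×10^11 m.
Flux at the orbit: S = L/(4πd²) = 2.13×10^26/(4π·(3.95×10^11)²) = 108.7 W m⁻².
Initial: T₁ = [S(1−0.689)/(4σ)]^(1/4) = 110.5 K.
After:  T₂ = [108.7·0.278/(4σ)]^(1/4) = 107.4 K.
ΔT = T₂ − T₁ = -3.055 K.

-3.06 K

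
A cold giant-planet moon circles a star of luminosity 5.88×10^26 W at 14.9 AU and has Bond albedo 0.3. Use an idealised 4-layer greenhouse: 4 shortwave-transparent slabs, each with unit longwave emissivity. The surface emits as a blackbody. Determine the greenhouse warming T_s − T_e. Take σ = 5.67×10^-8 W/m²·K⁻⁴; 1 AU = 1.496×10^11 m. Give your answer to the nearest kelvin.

Orbital distance: d = 14.9 AU = 2.229×10^12 m.
Flux at the orbit: S = L/(4πd²) = 5.88×10^26/(4π·(2.23×10^12)²) = 9.417 W/m².
OLR = S(1−α)/4 = 1.648 W/m²; the top layer radiates at T_e = 73.43 K.
Surface: T_s = (5)^¼·T_e = 109.8 K.
Warming: T_s − T_e = 36.37 K.

36 kelvin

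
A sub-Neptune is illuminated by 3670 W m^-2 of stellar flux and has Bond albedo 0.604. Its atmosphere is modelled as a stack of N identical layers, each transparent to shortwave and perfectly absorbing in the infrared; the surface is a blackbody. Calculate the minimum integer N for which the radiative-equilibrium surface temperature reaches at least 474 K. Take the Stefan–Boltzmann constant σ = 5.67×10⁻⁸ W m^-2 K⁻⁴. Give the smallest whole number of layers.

7

OLR = S(1−α)/4 = 363.3 W m^-2; the top layer radiates at T_e = 282.9 K.
Need (N+1)T_e⁴ ≥ T_s⁴, i.e. N+1 ≥ (474/282.9)⁴ = 7.878.
The minimum whole number is N = 7.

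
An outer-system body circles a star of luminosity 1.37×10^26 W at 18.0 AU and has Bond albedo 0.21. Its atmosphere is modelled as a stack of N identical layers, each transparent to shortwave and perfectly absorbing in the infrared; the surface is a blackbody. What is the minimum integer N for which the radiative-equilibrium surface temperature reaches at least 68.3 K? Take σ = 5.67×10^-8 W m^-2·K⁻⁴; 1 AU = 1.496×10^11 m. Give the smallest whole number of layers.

4

Orbital distance: d = 18.0 AU = 2.693×10^12 m.
S = L/(4πd²) = 1.503 W m^-2.
Top-of-atmosphere balance: σT_e⁴ = S(1−α)/4 = 0.2969 W m^-2 → T_e = 47.84 K.
T_s = (N+1)^(1/4)·T_e ≥ 68.3 K requires N+1 ≥ (T_s/T_e)⁴ = (68.3/47.84)⁴ = 4.155.
The minimum whole number is N = 4.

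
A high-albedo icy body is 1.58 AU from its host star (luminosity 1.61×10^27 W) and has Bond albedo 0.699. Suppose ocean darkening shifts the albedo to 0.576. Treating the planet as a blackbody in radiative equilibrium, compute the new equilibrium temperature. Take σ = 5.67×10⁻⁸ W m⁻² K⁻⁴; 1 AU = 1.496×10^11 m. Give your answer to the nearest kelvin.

256 K

d = 1.58 × 1.496×10^11 m = 2.364×10^11 m.
Spreading L over a sphere of radius d: S = 1.61×10^27/(4π·2.36×10^11²) = 2293 W m⁻².
With the new albedo, S(1−α₂)/4 = 243.1 W m⁻², so T₂ = 255.9 K.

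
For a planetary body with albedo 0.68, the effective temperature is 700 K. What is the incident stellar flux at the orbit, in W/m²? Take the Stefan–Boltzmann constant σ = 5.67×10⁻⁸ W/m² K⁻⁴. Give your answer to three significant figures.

1.70×10^5 W/m²

Invert the energy balance for S: S = 4σT⁴/(1−α).
σT⁴ = 5.67×10⁻⁸·(700)⁴ = 13610 W/m².
S = 4·13610/0.32 = 1.702×10^5 W/m².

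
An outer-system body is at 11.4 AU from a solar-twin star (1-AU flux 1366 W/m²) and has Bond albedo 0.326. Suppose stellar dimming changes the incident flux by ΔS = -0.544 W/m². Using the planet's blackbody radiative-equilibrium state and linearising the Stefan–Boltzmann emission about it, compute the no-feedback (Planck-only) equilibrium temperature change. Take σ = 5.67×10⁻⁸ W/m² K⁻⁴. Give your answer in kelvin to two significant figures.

Irradiance scales as 1/d², so S = 1366 W/m² × (1/11.4)² = 10.51 W/m².
The baseline emission temperature is T_e = 74.76 K.
ΔF = Δ[S(1−α)]/4 = (1−0.326)·-0.544/4 = -0.09166 W/m².
Planck response: λ_P = 4σT_e³ = 4·5.67×10⁻⁸·(74.76)³ = 0.09476 W/m²/K.
Hence the no-feedback warming is ΔF/(4σT_e³) = -0.967 K.

-0.97 kelvin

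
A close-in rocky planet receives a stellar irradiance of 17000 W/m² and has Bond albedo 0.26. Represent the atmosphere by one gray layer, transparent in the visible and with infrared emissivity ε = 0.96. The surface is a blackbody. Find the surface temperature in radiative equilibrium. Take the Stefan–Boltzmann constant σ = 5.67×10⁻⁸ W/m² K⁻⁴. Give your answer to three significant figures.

571 K

The planet radiates to space at T_e = [S(1−α)/(4σ)]^(1/4) = 485.3 K.
The surface balance (absorbed SW + ε·downward IR = σT_s⁴) with T_a⁴ = T_s⁴/2 reduces to T_s = T_e·[2/(2−ε)]^¼ = 571.5 K.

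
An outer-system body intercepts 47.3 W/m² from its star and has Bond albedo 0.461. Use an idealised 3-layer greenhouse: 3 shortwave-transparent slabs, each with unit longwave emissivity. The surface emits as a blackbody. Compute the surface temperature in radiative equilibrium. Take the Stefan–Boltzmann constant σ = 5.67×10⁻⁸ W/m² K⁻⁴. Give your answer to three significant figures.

146 K

Top-of-atmosphere balance: σT_e⁴ = S(1−α)/4 = 6.374 W/m² → T_e = 103.0 K.
With N = 3 opaque layers, T_s = (N+1)^(1/4)·T_e = 4^(1/4)·103.0 = 145.6 K.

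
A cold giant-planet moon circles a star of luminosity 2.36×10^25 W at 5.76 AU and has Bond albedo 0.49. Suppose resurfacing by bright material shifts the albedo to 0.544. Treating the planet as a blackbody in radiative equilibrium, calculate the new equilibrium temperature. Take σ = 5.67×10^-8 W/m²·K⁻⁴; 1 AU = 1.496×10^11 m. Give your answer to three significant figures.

d = 5.76 × 1.496×10^11 m = 8.617×10^11 m.
Spreading L over a sphere of radius d: S = 2.36×10^25/(4π·8.62×10^11²) = 2.529 W/m².
With the new albedo, S(1−α₂)/4 = 0.2883 W/m², so T₂ = 47.49 K.

47.5 K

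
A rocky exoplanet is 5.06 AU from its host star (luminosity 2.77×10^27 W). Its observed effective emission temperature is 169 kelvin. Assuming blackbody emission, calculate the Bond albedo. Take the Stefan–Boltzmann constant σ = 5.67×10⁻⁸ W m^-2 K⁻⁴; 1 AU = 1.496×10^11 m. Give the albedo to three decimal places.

0.519

Orbital distance: d = 5.06 AU = 7.570×10^11 m.
S = L/(4πd²) = 384.7 W m^-2.
Energy balance: S(1−α)/4 = σT⁴, so 1−α = 4σT⁴/S.
4σT⁴ = 4·5.67×10⁻⁸·(169)⁴ = 185.0 W m^-2.
1−α = 185.0/384.7 = 0.4809, so α = 0.5191.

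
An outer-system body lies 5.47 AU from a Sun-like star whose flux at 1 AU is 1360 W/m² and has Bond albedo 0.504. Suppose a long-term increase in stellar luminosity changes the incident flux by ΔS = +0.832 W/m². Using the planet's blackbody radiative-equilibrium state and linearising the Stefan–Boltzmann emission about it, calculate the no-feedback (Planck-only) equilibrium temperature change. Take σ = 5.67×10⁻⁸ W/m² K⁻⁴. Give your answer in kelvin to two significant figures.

0.46 K

Irradiance scales as 1/d², so S = 1360 W/m² × (1/5.47)² = 45.45 W/m².
Unperturbed T_e = [45.45·(1−0.504)/(4σ)]^¼ = 99.85 K.
Only a fraction (1−α) is absorbed and it's spread over 4πR², so ΔF = (1−α)ΔS/4 = 0.1032 W/m².
Planck response: λ_P = 4σT_e³ = 4·5.67×10⁻⁸·(99.85)³ = 0.2258 W/m²/K.
So ΔT₀ = 0.1032/0.2258 = 0.457 K.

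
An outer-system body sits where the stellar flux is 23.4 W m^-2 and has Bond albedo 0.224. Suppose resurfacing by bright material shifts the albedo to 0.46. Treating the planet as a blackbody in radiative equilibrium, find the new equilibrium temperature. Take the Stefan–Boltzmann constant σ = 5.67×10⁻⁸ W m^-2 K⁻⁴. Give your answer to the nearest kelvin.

New equilibrium: T₂ = [(1−0.46)·23.40/(4σ)]^(1/4) = 86.40 K.

86 kelvin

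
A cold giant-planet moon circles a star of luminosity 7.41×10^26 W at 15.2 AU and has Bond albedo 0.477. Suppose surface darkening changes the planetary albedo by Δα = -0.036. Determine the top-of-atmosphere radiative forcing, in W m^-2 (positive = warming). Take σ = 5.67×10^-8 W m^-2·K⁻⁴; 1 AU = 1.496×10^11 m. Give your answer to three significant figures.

d = 15.2 × 1.496×10^11 m = 2.274×10^12 m.
S = L/(4πd²) = 11.40 W m^-2.
The change in absorbed flux is Δ[S(1−α)/4] = −SΔα/4 = 0.1026 W m^-2.

0.103 W m^-2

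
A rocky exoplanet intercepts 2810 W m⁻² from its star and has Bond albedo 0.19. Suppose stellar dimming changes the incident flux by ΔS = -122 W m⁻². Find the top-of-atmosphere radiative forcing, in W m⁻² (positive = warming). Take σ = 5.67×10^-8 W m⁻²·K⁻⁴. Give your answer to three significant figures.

TOA radiative forcing: ΔF = (1−α)ΔS/4 = 0.81·(-122)/4 = -24.71 W m⁻².

-24.7 W m⁻²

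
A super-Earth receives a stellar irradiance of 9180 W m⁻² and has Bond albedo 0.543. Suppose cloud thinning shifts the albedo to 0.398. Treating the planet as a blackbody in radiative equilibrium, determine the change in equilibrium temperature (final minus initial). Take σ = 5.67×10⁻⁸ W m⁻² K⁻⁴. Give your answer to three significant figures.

Initial: T₁ = [S(1−0.543)/(4σ)]^(1/4) = 368.8 K.
After:  T₂ = [9180·0.602/(4σ)]^(1/4) = 395.1 K.
Change: 395.1 − 368.8 = 26.30 K.

26.3 kelvin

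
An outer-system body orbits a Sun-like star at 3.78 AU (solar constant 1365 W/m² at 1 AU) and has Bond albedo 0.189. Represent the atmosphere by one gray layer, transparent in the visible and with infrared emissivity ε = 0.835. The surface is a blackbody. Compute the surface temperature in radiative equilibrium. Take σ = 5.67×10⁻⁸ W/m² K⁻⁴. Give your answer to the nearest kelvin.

156 kelvin

Flux at the orbit: S = 1365/(3.78)² = 95.53 W/m².
Effective emission temperature (TOA balance): σT_e⁴ = S(1−α)/4 = 19.37 W/m² → T_e = 136.0 K.
Surface balance with a leaky layer gives σT_s⁴ = σT_e⁴·2/(2−ε), so T_s = T_e·[2/(2−0.835)]^(1/4) = 155.6 K.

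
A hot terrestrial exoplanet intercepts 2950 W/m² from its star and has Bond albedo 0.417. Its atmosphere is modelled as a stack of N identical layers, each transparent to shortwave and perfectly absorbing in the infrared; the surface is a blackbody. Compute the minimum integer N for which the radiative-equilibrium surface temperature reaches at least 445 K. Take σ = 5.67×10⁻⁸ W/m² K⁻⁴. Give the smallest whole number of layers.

5

OLR = S(1−α)/4 = 430.0 W/m²; the top layer radiates at T_e = 295.1 K.
Since T_s⁴ = (N+1)T_e⁴, we need N ≥ (T_s/T_e)⁴ − 1 = 4.171.
Rounding up, N = 5.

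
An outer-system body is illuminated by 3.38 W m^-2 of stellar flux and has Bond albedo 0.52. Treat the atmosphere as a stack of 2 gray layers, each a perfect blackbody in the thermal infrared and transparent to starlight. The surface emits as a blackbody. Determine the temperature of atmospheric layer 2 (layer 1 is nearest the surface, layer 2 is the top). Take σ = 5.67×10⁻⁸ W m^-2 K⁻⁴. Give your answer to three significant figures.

51.7 K

OLR = S(1−α)/4 = 0.4056 W m^-2; the top layer radiates at T_e = 51.72 K.
In the N-layer model, layer k (counted from the surface) has T_k = (N+1−k)^(1/4)·T_e.
With k = 2: T_2 = (2+1−2)^¼·51.72 K = 51.72 K.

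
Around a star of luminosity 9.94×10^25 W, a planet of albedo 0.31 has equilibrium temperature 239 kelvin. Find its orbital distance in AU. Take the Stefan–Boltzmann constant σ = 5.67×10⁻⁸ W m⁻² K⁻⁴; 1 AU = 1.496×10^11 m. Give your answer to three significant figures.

0.574 AU

Energy balance gives S = 4σT⁴/(1−α) = 1072 W m⁻².
Then d = [L/(4πS)]^(1/2) = 8.588×10^10 m, i.e. 0.5741 AU.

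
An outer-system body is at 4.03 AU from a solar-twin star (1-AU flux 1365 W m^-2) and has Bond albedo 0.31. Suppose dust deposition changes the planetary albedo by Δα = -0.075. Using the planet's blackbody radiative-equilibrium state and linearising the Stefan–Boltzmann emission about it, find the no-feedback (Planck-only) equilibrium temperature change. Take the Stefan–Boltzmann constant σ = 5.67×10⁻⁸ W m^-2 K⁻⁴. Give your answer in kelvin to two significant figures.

3.4 K

By the inverse-square law, S = 1365/4.03² = 84.05 W m^-2.
Reference equilibrium: T_e = [S(1−α)/(4σ)]^(1/4) = 126.5 K.
ΔF = −(S/4)Δα = −(84.05/4)×(-0.075) = 1.576 W m^-2.
The Planck feedback parameter is 4σT_e³ = 0.4586 W m^-2/K.
So ΔT₀ = 1.576/0.4586 = 3.44 K.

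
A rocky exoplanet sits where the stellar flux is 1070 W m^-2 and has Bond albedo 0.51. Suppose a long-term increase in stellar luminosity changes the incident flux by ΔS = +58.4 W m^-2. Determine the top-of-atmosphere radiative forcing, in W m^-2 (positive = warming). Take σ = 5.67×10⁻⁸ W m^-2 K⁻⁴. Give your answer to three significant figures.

Only a fraction (1−α) is absorbed and it's spread over 4πR², so ΔF = (1−α)ΔS/4 = 7.154 W m^-2.

7.15 W m^-2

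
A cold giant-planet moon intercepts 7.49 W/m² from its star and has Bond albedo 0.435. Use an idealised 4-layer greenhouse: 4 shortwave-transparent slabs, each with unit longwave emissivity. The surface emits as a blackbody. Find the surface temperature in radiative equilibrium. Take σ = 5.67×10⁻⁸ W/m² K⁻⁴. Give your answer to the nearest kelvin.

The effective emission temperature is T_e = [S(1−α)/(4σ)]^¼ = 65.72 K.
Layer-by-layer balance gives σT_s⁴ = (N+1)σT_e⁴, so T_s = 5^¼·65.72 = 98.28 K.

98 K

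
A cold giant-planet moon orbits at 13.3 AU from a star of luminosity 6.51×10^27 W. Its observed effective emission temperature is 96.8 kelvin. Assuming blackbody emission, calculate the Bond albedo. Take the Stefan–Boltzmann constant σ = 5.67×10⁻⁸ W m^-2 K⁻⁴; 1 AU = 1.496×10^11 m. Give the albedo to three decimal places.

d = 13.3 × 1.496×10^11 m = 1.990×10^12 m.
Flux at the orbit: S = L/(4πd²) = 6.51×10^27/(4π·(1.99×10^12)²) = 130.9 W m^-2.
Energy balance: S(1−α)/4 = σT⁴, so 1−α = 4σT⁴/S.
σT⁴ = 4.978 W m^-2, so 4σT⁴ = 19.91 W m^-2.
1−α = 19.91/130.9 = 0.1522, so α = 0.8478.

0.848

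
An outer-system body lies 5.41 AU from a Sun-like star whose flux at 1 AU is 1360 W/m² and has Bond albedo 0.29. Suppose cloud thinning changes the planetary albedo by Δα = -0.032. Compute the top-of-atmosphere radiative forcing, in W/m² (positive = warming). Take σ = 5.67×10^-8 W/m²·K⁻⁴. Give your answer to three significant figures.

By the inverse-square law, S = 1360/5.41² = 46.47 W/m².
ΔF = −(S/4)Δα = −(46.47/4)×(-0.032) = 0.3717 W/m².

0.372 W/m²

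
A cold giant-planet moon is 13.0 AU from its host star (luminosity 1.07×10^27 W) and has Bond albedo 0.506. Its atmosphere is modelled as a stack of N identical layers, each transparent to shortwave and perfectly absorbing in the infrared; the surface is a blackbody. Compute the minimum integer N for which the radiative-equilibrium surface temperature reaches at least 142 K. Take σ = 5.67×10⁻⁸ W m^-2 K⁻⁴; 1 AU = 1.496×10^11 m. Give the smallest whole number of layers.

8

Orbital distance: d = 13.0 AU = 1.945×10^12 m.
Spreading L over a sphere of radius d: S = 1.07×10^27/(4π·1.94×10^12²) = 22.51 W m^-2.
Top-of-atmosphere balance: σT_e⁴ = S(1−α)/4 = 2.780 W m^-2 → T_e = 83.68 K.
Need (N+1)T_e⁴ ≥ T_s⁴, i.e. N+1 ≥ (142/83.68)⁴ = 8.292.
So N ≥ 7.292; the smallest integer is N = 8.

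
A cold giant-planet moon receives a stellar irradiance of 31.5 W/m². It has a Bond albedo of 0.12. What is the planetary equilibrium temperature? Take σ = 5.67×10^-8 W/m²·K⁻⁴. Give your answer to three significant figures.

105 kelvin

Absorbed flux (global mean): S(1−α)/4 = 31.50·0.88/4 = 6.930 W/m².
Set σT⁴ = 6.930 → T = (6.930/σ)^(1/4) = 105.1 K.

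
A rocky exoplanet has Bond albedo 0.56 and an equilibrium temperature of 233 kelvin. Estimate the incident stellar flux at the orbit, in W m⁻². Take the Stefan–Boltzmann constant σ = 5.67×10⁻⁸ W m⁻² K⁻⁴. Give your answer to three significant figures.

From S(1−α)/4 = σT⁴: S = 4σT⁴/(1−α).
The emitted flux is σT⁴ = 167.1 W m⁻².
So S = 4×167.1/(1−0.56) = 1519 W m⁻².

1520 W m⁻²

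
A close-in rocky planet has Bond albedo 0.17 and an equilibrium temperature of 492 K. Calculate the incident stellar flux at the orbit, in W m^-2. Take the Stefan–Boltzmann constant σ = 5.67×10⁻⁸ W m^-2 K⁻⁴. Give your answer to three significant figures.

From S(1−α)/4 = σT⁴: S = 4σT⁴/(1−α).
The emitted flux is σT⁴ = 3322 W m^-2.
S = 4·3322/0.83 = 16010 W m^-2.

16000 W m^-2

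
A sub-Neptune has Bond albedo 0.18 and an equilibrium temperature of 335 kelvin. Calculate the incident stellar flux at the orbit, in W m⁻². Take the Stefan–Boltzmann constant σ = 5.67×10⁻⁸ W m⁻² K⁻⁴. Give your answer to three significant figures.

3480 W m⁻²

From S(1−α)/4 = σT⁴: S = 4σT⁴/(1−α).
σT⁴ = 5.67×10⁻⁸·(335)⁴ = 714.1 W m⁻².
So S = 4×714.1/(1−0.18) = 3483 W m⁻².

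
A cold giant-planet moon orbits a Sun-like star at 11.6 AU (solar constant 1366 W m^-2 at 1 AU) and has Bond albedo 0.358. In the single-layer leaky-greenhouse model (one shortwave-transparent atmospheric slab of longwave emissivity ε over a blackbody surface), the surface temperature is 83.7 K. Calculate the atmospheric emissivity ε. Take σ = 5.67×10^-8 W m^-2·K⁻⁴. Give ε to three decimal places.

Flux at the orbit: S = 1366/(11.6)² = 10.15 W m^-2.
TOA balance gives T_e = 73.22 K.
Inverting T_s⁴ = 2T_e⁴/(2−ε): (T_e/T_s)⁴ = 0.5855, so ε = 2(1 − 0.5855) = 0.8290.

0.829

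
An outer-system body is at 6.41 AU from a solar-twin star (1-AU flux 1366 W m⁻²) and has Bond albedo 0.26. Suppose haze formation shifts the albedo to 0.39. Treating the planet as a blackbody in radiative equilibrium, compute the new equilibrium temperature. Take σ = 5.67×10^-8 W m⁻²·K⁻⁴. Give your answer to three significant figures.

97.2 K

By the inverse-square law, S = 1366/6.41² = 33.25 W m⁻².
With the new albedo, S(1−α₂)/4 = 5.070 W m⁻², so T₂ = 97.24 K.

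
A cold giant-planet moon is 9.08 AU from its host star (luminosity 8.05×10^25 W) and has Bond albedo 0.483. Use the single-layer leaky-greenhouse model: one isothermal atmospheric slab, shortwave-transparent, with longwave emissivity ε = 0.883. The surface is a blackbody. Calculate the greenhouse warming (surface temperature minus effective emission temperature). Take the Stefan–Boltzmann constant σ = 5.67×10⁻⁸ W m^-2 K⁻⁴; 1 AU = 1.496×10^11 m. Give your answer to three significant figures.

8.31 K

Orbital distance: d = 9.08 AU = 1.358×10^12 m.
Spreading L over a sphere of radius d: S = 8.05×10^25/(4π·1.36×10^12²) = 3.472 W m^-2.
Effective emission temperature (TOA balance): σT_e⁴ = S(1−α)/4 = 0.4487 W m^-2 → T_e = 53.04 K.
Surface balance with a leaky layer gives σT_s⁴ = σT_e⁴·2/(2−ε), so T_s = T_e·[2/(2−0.883)]^(1/4) = 61.35 K.
The atmosphere warms the surface by 8.315 K.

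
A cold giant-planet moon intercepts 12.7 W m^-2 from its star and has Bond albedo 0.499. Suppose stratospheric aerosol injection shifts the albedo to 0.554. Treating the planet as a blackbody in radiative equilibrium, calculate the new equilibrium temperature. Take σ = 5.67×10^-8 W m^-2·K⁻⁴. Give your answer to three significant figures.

T₂ = [S(1−α₂)/(4σ)]^(1/4) = [12.70·0.446/(4σ)]^(1/4) = 70.69 K.

70.7 kelvin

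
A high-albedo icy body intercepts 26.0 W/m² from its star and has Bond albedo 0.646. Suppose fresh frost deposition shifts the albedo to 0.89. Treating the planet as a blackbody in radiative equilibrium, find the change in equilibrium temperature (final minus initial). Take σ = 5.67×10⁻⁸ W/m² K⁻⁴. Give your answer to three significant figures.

With α = 0.646, T₁ = 79.81 K.
Final:   T₂ = [S(1−0.89)/(4σ)]^(1/4) = 59.59 K.
ΔT = T₂ − T₁ = -20.22 K.

-20.2 K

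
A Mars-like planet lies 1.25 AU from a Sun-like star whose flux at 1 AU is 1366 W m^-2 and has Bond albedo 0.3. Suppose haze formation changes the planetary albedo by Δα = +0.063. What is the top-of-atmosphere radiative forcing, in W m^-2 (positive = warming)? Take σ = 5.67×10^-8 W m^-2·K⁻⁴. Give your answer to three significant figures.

-13.8 W m^-2

Flux at the orbit: S = 1366/(1.25)² = 874.2 W m^-2.
The change in absorbed flux is Δ[S(1−α)/4] = −SΔα/4 = -13.77 W m^-2.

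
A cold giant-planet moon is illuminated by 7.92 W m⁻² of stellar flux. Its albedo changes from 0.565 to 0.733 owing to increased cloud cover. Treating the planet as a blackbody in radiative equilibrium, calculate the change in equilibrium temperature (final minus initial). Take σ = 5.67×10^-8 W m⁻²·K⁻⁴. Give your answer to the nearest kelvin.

-7 K

Before: T₁ = [7.920·0.435/(4σ)]^(1/4) = 62.43 K.
With α = 0.733, T₂ = 55.26 K.
Change: 55.26 − 62.43 = -7.172 K.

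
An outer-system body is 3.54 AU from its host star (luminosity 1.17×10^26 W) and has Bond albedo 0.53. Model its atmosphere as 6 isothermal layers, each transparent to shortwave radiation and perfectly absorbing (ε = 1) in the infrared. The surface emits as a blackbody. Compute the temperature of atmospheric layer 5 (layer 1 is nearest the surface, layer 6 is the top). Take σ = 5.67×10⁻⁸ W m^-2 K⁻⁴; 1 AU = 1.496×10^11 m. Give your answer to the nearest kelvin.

Orbital distance: d = 3.54 AU = 5.296×10^11 m.
Spreading L over a sphere of radius d: S = 1.17×10^26/(4π·5.30×10^11²) = 33.20 W m^-2.
The effective emission temperature is T_e = [S(1−α)/(4σ)]^¼ = 91.07 K.
Each opaque layer satisfies 2T_j⁴ = T_{j−1}⁴ + T_{j+1}⁴, giving T_k⁴ = (N+1−k)T_e⁴.
T_5 = (2)^(1/4)·91.07 = 108.3 K.

108 kelvin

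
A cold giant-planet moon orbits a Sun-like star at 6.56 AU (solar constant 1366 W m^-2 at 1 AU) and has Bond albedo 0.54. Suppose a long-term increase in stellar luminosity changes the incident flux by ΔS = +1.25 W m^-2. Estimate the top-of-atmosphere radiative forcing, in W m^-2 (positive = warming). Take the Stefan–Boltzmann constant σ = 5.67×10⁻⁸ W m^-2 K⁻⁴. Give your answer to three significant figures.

0.144 W m^-2

Irradiance scales as 1/d², so S = 1366 W m^-2 × (1/6.56)² = 31.74 W m^-2.
Only a fraction (1−α) is absorbed and it's spread over 4πR², so ΔF = (1−α)ΔS/4 = 0.1437 W m^-2.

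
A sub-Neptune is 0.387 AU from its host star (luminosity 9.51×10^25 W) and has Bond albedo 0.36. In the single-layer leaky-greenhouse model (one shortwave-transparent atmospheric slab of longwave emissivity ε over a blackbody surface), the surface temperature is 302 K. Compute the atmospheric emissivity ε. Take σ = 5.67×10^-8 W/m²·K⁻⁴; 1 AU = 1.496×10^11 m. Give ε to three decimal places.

d = 0.387 × 1.496×10^11 m = 5.790×10^10 m.
Spreading L over a sphere of radius d: S = 9.51×10^25/(4π·5.79×10^10²) = 2258 W/m².
Effective temperature: T_e = [S(1−α)/(4σ)]^(1/4) = 282.5 K.
T_s⁴ = T_e⁴·2/(2−ε) → ε = 2 − 2(T_e/T_s)⁴ = 2 − 2·(282.5/302)⁴ = 0.4681.

0.468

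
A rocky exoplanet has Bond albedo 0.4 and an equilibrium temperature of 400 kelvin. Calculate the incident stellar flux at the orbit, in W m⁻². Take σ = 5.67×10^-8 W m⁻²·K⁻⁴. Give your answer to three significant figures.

Invert the energy balance for S: S = 4σT⁴/(1−α).
The emitted flux is σT⁴ = 1452 W m⁻².
S = 4·1452/0.6 = 9677 W m⁻².

9680 W m⁻²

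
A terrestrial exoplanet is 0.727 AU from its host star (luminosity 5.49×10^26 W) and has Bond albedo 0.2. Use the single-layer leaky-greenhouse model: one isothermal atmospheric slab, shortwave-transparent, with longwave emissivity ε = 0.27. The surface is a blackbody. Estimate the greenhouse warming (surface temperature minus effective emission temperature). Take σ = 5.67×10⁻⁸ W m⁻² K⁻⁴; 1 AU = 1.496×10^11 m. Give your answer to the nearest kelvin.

12 K

Orbital distance: d = 0.727 AU = 1.088×10^11 m.
Flux at the orbit: S = L/(4πd²) = 5.49×10^26/(4π·(1.09×10^11)²) = 3693 W m⁻².
Effective emission temperature (TOA balance): σT_e⁴ = S(1−α)/4 = 738.7 W m⁻² → T_e = 337.8 K.
For a single slab of emissivity ε, T_s⁴ = 2T_e⁴/(2−ε); thus T_s = 337.8·(1.156)^(1/4) = 350.3 K.
Greenhouse warming: T_s − T_e = 12.47 K.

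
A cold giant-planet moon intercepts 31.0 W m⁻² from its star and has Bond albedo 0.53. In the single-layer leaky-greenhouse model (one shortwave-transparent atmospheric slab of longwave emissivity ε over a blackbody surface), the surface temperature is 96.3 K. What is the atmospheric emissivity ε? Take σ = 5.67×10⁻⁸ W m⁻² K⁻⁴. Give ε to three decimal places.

0.506

Effective temperature: T_e = [S(1−α)/(4σ)]^(1/4) = 89.53 K.
T_s⁴ = T_e⁴·2/(2−ε) → ε = 2 − 2(T_e/T_s)⁴ = 2 − 2·(89.53/96.3)⁴ = 0.5060.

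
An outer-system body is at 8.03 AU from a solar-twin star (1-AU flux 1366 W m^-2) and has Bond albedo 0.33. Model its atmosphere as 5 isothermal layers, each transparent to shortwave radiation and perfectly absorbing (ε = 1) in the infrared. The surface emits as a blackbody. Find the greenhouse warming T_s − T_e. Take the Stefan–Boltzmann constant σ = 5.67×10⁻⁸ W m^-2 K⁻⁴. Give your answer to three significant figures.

By the inverse-square law, S = 1366/8.03² = 21.18 W m^-2.
OLR = S(1−α)/4 = 3.548 W m^-2; the top layer radiates at T_e = 88.94 K.
T_s = (N+1)^(1/4)·T_e = 139.2 K.
Warming: T_s − T_e = 50.26 K.

50.3 K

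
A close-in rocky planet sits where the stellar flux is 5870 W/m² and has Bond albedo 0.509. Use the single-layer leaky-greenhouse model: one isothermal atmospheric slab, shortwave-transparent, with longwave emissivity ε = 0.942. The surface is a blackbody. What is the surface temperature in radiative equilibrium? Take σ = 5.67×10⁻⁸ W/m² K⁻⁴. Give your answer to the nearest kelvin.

394 kelvin

The planet radiates to space at T_e = [S(1−α)/(4σ)]^(1/4) = 335.8 K.
The surface balance (absorbed SW + ε·downward IR = σT_s⁴) with T_a⁴ = T_s⁴/2 reduces to T_s = T_e·[2/(2−ε)]^¼ = 393.7 K.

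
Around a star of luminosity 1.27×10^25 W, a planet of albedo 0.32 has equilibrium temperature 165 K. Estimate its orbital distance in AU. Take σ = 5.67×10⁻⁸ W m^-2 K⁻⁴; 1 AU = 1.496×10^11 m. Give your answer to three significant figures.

Energy balance gives S = 4σT⁴/(1−α) = 247.2 W m^-2.
From L = 4πd²S, d = √(1.27×10^25/(4π·247.2)) = 6.394×10^10 m = 0.4274 AU.

0.427 AU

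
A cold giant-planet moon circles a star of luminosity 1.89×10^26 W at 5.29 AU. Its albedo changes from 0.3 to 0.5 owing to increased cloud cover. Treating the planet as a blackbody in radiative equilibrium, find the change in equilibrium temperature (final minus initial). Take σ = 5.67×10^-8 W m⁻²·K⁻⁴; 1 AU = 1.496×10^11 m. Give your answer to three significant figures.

Orbital distance: d = 5.29 AU = 7.914×10^11 m.
Flux at the orbit: S = L/(4πd²) = 1.89×10^26/(4π·(7.91×10^11)²) = 24.01 W m⁻².
Initial: T₁ = [S(1−0.3)/(4σ)]^(1/4) = 92.79 K.
With α = 0.5, T₂ = 85.30 K.
ΔT = T₂ − T₁ = -7.486 K.

-7.49 K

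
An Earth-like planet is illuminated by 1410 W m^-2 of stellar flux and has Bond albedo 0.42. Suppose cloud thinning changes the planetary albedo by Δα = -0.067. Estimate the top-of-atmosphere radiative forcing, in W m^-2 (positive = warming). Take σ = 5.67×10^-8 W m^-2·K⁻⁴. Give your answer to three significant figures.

23.6 W m^-2

TOA radiative forcing: ΔF = −S·Δα/4 = −1410·(-0.067)/4 = 23.62 W m^-2.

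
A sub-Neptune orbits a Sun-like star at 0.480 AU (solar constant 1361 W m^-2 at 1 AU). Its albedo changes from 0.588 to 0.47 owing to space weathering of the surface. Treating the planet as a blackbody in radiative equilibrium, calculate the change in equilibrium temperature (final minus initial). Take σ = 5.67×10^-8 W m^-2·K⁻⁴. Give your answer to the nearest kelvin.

By the inverse-square law, S = 1361/0.480² = 5907 W m^-2.
Initial: T₁ = [S(1−0.588)/(4σ)]^(1/4) = 321.9 K.
With α = 0.47, T₂ = 342.8 K.
ΔT = T₂ − T₁ = 20.92 K.

21 K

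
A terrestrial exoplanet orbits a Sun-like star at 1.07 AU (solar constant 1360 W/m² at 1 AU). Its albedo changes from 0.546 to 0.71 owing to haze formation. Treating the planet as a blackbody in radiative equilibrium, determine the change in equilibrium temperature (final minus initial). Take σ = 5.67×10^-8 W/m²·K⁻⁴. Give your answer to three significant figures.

Irradiance scales as 1/d², so S = 1360 W/m² × (1/1.07)² = 1188 W/m².
Before: T₁ = [1188·0.454/(4σ)]^(1/4) = 220.8 K.
With α = 0.71, T₂ = 197.4 K.
ΔT = T₂ − T₁ = -23.41 K.

-23.4 K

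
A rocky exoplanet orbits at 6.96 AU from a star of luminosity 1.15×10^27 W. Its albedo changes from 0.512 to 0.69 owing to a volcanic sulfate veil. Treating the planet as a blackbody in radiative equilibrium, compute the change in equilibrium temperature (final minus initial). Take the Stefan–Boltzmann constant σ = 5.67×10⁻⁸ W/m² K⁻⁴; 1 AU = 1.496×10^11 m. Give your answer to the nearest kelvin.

-12 kelvin

Orbital distance: d = 6.96 AU = 1.041×10^12 m.
Spreading L over a sphere of radius d: S = 1.15×10^27/(4π·1.04×10^12²) = 84.41 W/m².
Initial: T₁ = [S(1−0.512)/(4σ)]^(1/4) = 116.1 K.
With α = 0.69, T₂ = 103.6 K.
Change: 103.6 − 116.1 = -12.45 K.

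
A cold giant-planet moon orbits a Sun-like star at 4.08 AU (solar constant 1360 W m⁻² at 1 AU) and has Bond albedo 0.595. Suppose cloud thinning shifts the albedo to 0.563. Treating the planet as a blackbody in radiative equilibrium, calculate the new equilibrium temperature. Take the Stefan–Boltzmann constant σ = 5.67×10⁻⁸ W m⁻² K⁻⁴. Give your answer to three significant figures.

112 K

Irradiance scales as 1/d², so S = 1360 W m⁻² × (1/4.08)² = 81.70 W m⁻².
With the new albedo, S(1−α₂)/4 = 8.926 W m⁻², so T₂ = 112.0 K.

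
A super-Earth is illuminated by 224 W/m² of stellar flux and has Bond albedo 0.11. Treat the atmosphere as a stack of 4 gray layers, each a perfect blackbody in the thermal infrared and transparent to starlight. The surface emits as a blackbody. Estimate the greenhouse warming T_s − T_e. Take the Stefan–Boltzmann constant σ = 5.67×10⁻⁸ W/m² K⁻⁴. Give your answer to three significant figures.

85.3 K

OLR = S(1−α)/4 = 49.84 W/m²; the top layer radiates at T_e = 172.2 K.
T_s = (N+1)^(1/4)·T_e = 257.5 K.
Warming: T_s − T_e = 85.29 K.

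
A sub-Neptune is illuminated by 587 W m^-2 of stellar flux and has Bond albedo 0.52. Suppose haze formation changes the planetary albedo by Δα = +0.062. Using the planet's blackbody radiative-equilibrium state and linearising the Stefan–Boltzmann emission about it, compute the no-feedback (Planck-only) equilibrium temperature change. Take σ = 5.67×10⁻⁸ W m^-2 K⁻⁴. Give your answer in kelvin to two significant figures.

-6.1 kelvin

Reference equilibrium: T_e = [S(1−α)/(4σ)]^(1/4) = 187.7 K.
ΔF = −(S/4)Δα = −(587.0/4)×(+0.062) = -9.098 W m^-2.
The Planck feedback parameter is 4σT_e³ = 1.501 W m^-2/K.
Hence the no-feedback warming is ΔF/(4σT_e³) = -6.06 K.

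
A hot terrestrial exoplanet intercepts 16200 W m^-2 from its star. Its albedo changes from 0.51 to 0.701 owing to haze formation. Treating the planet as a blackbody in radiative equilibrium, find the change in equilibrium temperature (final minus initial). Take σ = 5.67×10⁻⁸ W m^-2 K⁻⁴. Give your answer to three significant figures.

-50.2 K

Before: T₁ = [16200·0.49/(4σ)]^(1/4) = 432.5 K.
With α = 0.701, T₂ = 382.3 K.
ΔT = T₂ − T₁ = -50.25 K.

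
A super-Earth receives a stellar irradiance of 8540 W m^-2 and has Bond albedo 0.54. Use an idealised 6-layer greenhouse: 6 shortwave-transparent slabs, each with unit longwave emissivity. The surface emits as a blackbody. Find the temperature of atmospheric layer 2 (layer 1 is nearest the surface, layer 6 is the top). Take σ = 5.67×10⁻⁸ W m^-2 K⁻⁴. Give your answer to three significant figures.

542 K

Top-of-atmosphere balance: σT_e⁴ = S(1−α)/4 = 982.1 W m^-2 → T_e = 362.8 K.
The net upward flux σT_e⁴ is constant between every pair of levels, so T_k⁴ = (N+1−k)T_e⁴.
With k = 2: T_2 = (6+1−2)^¼·362.8 K = 542.5 K.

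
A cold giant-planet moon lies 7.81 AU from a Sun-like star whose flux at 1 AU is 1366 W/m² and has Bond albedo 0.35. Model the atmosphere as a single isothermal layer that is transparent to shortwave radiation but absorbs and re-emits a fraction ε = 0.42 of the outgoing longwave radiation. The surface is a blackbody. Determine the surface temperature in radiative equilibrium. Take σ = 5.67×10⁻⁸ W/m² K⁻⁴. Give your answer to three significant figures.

Irradiance scales as 1/d², so S = 1366 W/m² × (1/7.81)² = 22.39 W/m².
The planet radiates to space at T_e = [S(1−α)/(4σ)]^(1/4) = 89.51 K.
For a single slab of emissivity ε, T_s⁴ = 2T_e⁴/(2−ε); thus T_s = 89.51·(1.266)^(1/4) = 94.94 K.

94.9 K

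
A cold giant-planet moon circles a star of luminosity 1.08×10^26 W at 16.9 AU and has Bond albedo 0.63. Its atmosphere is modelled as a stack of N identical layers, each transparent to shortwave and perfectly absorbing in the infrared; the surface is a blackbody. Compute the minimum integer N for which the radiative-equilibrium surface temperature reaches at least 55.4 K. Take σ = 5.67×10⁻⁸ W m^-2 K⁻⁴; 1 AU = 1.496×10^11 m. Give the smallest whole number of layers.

4

d = 16.9 × 1.496×10^11 m = 2.528×10^12 m.
Flux at the orbit: S = L/(4πd²) = 1.08×10^26/(4π·(2.53×10^12)²) = 1.345 W m^-2.
The effective emission temperature is T_e = [S(1−α)/(4σ)]^¼ = 38.48 K.
Need (N+1)T_e⁴ ≥ T_s⁴, i.e. N+1 ≥ (55.4/38.48)⁴ = 4.294.
So N ≥ 3.294; the smallest integer is N = 4.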